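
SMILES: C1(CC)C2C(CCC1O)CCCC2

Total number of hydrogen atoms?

22

Hydrogens are implicit in SMILES; fill each atom to its normal valence:
  7 × C: 2 H each → 14
  4 × C: 1 H each → 4
  1 × C: 3 H
  1 × O: 1 H
  Total hydrogens = 22.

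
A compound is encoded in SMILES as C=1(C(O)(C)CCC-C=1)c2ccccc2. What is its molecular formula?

C13H16O

Heavy atoms from the SMILES: 13 C, 1 O.
Implicit hydrogens by atom environment:
  5 × C (aromatic): 1 H each → 5
  3 × C: 2 H each → 6
  2 × C: no H
  1 × C: 3 H
  1 × C: 1 H
  1 × C (aromatic): no H
  1 × O: 1 H
  Total hydrogens = 16.
Molecular formula: C13H16O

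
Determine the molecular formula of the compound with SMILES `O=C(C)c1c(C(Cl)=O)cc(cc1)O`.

Heavy atoms from the SMILES: 9 C, 1 Cl, 3 O.
Implicit hydrogens by atom environment:
  3 × C (aromatic): 1 H each → 3
  3 × C (aromatic): no H
  2 × C: no H
  2 × O: no H
  1 × C: 3 H
  1 × Cl: no H
  1 × O: 1 H
  Total hydrogens = 7.
Molecular formula: C9H7ClO3

C9H7ClO3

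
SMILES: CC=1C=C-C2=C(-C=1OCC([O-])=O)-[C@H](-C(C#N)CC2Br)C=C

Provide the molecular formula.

C16H15BrNO3-

Heavy atoms from the SMILES: 1 Br, 16 C, 1 N, 3 O.
Implicit hydrogens by atom environment:
  4 × C: 1 H each → 4
  4 × C (aromatic): no H
  3 × C: 2 H each → 6
  2 × C (aromatic): 1 H each → 2
  2 × C: no H
  2 × O: no H
  1 × Br: no H
  1 × C: 3 H
  1 × N: no H
  1 × O (charge -1): no H
  Total hydrogens = 15.
Net charge -1.
Molecular formula: C16H15BrNO3-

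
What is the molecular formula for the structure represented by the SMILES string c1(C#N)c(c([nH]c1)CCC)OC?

C9H12N2O

Heavy atoms from the SMILES: 9 C, 2 N, 1 O.
Implicit hydrogens by atom environment:
  3 × C (aromatic): no H
  2 × C: 3 H each → 6
  2 × C: 2 H each → 4
  1 × C (aromatic): 1 H
  1 × C: no H
  1 × N (aromatic): 1 H
  1 × N: no H
  1 × O: no H
  Total hydrogens = 12.
Molecular formula: C9H12N2O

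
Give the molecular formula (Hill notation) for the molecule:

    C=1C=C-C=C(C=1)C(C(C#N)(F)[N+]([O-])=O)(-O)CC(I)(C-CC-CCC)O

Heavy atoms from the SMILES: 17 C, 1 F, 1 I, 2 N, 4 O.
Implicit hydrogens by atom environment:
  6 × C: 2 H each → 12
  5 × C (aromatic): 1 H each → 5
  4 × C: no H
  2 × O: 1 H each → 2
  1 × C: 3 H
  1 × C (aromatic): no H
  1 × F: no H
  1 × I: no H
  1 × N: no H
  1 × N (charge +1): no H
  1 × O: no H
  1 × O (charge -1): no H
  Total hydrogens = 22.
Molecular formula: C17H22FIN2O4

C17H22FIN2O4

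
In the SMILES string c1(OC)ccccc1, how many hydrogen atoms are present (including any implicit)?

8

Hydrogens are implicit in SMILES; fill each atom to its normal valence:
  5 × C (aromatic): 1 H each → 5
  1 × C: 3 H
  1 × C (aromatic): no H
  1 × O: no H
  Total hydrogens = 8.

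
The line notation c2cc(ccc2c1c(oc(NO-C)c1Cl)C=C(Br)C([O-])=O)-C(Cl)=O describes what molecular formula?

Heavy atoms from the SMILES: 1 Br, 15 C, 2 Cl, 1 N, 5 O.
Implicit hydrogens by atom environment:
  6 × C (aromatic): no H
  4 × C (aromatic): 1 H each → 4
  3 × C: no H
  3 × O: no H
  2 × Cl: no H
  1 × Br: no H
  1 × C: 3 H
  1 × C: 1 H
  1 × N: 1 H
  1 × O (aromatic): no H
  1 × O (charge -1): no H
  Total hydrogens = 9.
Net charge -1.
Molecular formula: C15H9BrCl2NO5-

C15H9BrCl2NO5-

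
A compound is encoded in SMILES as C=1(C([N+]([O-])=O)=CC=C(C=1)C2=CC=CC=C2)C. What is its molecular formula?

C13H11NO2

Heavy atoms from the SMILES: 13 C, 1 N, 2 O.
Implicit hydrogens by atom environment:
  8 × C (aromatic): 1 H each → 8
  4 × C (aromatic): no H
  1 × C: 3 H
  1 × N (charge +1): no H
  1 × O: no H
  1 × O (charge -1): no H
  Total hydrogens = 11.
Molecular formula: C13H11NO2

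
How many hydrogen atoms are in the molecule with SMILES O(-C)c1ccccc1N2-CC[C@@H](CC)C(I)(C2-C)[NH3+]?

Hydrogens are implicit in SMILES; fill each atom to its normal valence:
  4 × C (aromatic): 1 H each → 4
  3 × C: 3 H each → 9
  3 × C: 2 H each → 6
  2 × C: 1 H each → 2
  2 × C (aromatic): no H
  1 × C: no H
  1 × I: no H
  1 × N (charge +1): 3 H
  1 × N: no H
  1 × O: no H
  Total hydrogens = 24.

24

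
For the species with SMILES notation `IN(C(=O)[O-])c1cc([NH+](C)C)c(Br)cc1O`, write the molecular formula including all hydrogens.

C9H10BrIN2O3

Heavy atoms from the SMILES: 1 Br, 9 C, 1 I, 2 N, 3 O.
Implicit hydrogens by atom environment:
  4 × C (aromatic): no H
  2 × C: 3 H each → 6
  2 × C (aromatic): 1 H each → 2
  1 × Br: no H
  1 × C: no H
  1 × I: no H
  1 × N (charge +1): 1 H
  1 × N: no H
  1 × O: 1 H
  1 × O: no H
  1 × O (charge -1): no H
  Total hydrogens = 10.
Molecular formula: C9H10BrIN2O3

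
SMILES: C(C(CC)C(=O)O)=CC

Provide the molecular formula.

C7H12O2

Heavy atoms from the SMILES: 7 C, 2 O.
Implicit hydrogens by atom environment:
  3 × C: 1 H each → 3
  2 × C: 3 H each → 6
  1 × C: 2 H
  1 × C: no H
  1 × O: 1 H
  1 × O: no H
  Total hydrogens = 12.
Molecular formula: C7H12O2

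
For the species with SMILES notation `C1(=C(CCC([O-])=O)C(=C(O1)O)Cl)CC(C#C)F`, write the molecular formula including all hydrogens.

C11H9ClFO4-

Heavy atoms from the SMILES: 11 C, 1 Cl, 1 F, 4 O.
Implicit hydrogens by atom environment:
  4 × C (aromatic): no H
  3 × C: 2 H each → 6
  2 × C: 1 H each → 2
  2 × C: no H
  1 × Cl: no H
  1 × F: no H
  1 × O: 1 H
  1 × O (aromatic): no H
  1 × O: no H
  1 × O (charge -1): no H
  Total hydrogens = 9.
Net charge -1.
Molecular formula: C11H9ClFO4-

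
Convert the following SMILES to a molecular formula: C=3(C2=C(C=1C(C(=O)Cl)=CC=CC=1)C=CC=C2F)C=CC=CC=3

C19H12ClFO

Heavy atoms from the SMILES: 19 C, 1 Cl, 1 F, 1 O.
Implicit hydrogens by atom environment:
  12 × C (aromatic): 1 H each → 12
  6 × C (aromatic): no H
  1 × C: no H
  1 × Cl: no H
  1 × F: no H
  1 × O: no H
  Total hydrogens = 12.
Molecular formula: C19H12ClFO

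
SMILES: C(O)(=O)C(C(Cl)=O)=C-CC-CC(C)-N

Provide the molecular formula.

Heavy atoms from the SMILES: 9 C, 1 Cl, 1 N, 3 O.
Implicit hydrogens by atom environment:
  3 × C: 2 H each → 6
  3 × C: no H
  2 × C: 1 H each → 2
  2 × O: no H
  1 × C: 3 H
  1 × Cl: no H
  1 × N: 2 H
  1 × O: 1 H
  Total hydrogens = 14.
Molecular formula: C9H14ClNO3

C9H14ClNO3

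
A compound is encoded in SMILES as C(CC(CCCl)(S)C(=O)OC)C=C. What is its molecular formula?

C9H15ClO2S

Heavy atoms from the SMILES: 9 C, 1 Cl, 2 O, 1 S.
Implicit hydrogens by atom environment:
  5 × C: 2 H each → 10
  2 × C: no H
  2 × O: no H
  1 × C: 3 H
  1 × C: 1 H
  1 × Cl: no H
  1 × S: 1 H
  Total hydrogens = 15.
Molecular formula: C9H15ClO2S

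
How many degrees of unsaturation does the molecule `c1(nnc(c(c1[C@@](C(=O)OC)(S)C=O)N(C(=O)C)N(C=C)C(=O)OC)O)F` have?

9

Molecular formula from the SMILES: C14H15FN4O7S.
DoU = (2C + 2 + N − H − X)/2 = (2·14 + 2 + 4 − 15 − 1)/2 = 18/2 = 9.
(Structurally: 1 ring(s) + 8 π bond(s) = 9.)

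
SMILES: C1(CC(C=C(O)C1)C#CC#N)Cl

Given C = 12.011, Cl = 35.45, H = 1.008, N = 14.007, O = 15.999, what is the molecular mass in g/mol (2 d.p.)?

Molecular formula: C9H8ClNO.
M = 9×12.011 + 1×35.45 + 8×1.008 + 1×14.007 + 1×15.999 = 181.62 g/mol.

181.62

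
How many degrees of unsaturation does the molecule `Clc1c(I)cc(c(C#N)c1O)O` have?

Molecular formula from the SMILES: C7H3ClINO2.
DoU = (2C + 2 + N − H − X)/2 = (2·7 + 2 + 1 − 3 − 2)/2 = 12/2 = 6.
(Structurally: 1 ring(s) + 5 π bond(s) = 6.)

6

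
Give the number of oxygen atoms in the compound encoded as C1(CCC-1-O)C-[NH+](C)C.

1

The symbol for oxygen appears 1 time in the SMILES.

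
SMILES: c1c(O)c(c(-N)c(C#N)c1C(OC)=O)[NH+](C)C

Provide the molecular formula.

C11H14N3O3+

Heavy atoms from the SMILES: 11 C, 3 N, 3 O.
Implicit hydrogens by atom environment:
  5 × C (aromatic): no H
  3 × C: 3 H each → 9
  2 × C: no H
  2 × O: no H
  1 × C (aromatic): 1 H
  1 × N: 2 H
  1 × N (charge +1): 1 H
  1 × N: no H
  1 × O: 1 H
  Total hydrogens = 14.
Net charge +1.
Molecular formula: C11H14N3O3+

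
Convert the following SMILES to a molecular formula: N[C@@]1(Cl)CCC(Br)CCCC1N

C8H16BrClN2

Heavy atoms from the SMILES: 1 Br, 8 C, 1 Cl, 2 N.
Implicit hydrogens by atom environment:
  5 × C: 2 H each → 10
  2 × C: 1 H each → 2
  2 × N: 2 H each → 4
  1 × Br: no H
  1 × C: no H
  1 × Cl: no H
  Total hydrogens = 16.
Molecular formula: C8H16BrClN2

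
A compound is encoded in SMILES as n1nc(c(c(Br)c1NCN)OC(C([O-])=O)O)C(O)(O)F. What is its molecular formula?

C8H9BrFN4O6-

Heavy atoms from the SMILES: 1 Br, 8 C, 1 F, 4 N, 6 O.
Implicit hydrogens by atom environment:
  4 × C (aromatic): no H
  3 × O: 1 H each → 3
  2 × C: no H
  2 × N (aromatic): no H
  2 × O: no H
  1 × Br: no H
  1 × C: 2 H
  1 × C: 1 H
  1 × F: no H
  1 × N: 2 H
  1 × N: 1 H
  1 × O (charge -1): no H
  Total hydrogens = 9.
Net charge -1.
Molecular formula: C8H9BrFN4O6-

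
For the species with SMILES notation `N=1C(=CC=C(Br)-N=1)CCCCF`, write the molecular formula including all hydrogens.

Heavy atoms from the SMILES: 1 Br, 8 C, 1 F, 2 N.
Implicit hydrogens by atom environment:
  4 × C: 2 H each → 8
  2 × C (aromatic): 1 H each → 2
  2 × C (aromatic): no H
  2 × N (aromatic): no H
  1 × Br: no H
  1 × F: no H
  Total hydrogens = 10.
Molecular formula: C8H10BrFN2

C8H10BrFN2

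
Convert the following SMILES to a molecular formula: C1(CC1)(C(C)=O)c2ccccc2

Heavy atoms from the SMILES: 11 C, 1 O.
Implicit hydrogens by atom environment:
  5 × C (aromatic): 1 H each → 5
  2 × C: 2 H each → 4
  2 × C: no H
  1 × C: 3 H
  1 × C (aromatic): no H
  1 × O: no H
  Total hydrogens = 12.
Molecular formula: C11H12O

C11H12O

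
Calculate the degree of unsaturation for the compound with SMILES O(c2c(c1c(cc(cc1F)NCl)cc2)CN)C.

7

Molecular formula from the SMILES: C12H12ClFN2O.
DoU = (2C + 2 + N − H − X)/2 = (2·12 + 2 + 2 − 12 − 2)/2 = 14/2 = 7.
(Structurally: 2 ring(s) + 5 π bond(s) = 7.)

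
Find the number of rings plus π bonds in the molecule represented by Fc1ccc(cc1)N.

Molecular formula from the SMILES: C6H6FN.
DoU = (2C + 2 + N − H − X)/2 = (2·6 + 2 + 1 − 6 − 1)/2 = 8/2 = 4.
(Structurally: 1 ring(s) + 3 π bond(s) = 4.)

4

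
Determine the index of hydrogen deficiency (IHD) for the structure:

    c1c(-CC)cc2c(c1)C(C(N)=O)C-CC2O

6

Molecular formula from the SMILES: C13H17NO2.
DoU = (2C + 2 + N − H − X)/2 = (2·13 + 2 + 1 − 17 − 0)/2 = 12/2 = 6.
(Structurally: 2 ring(s) + 4 π bond(s) = 6.)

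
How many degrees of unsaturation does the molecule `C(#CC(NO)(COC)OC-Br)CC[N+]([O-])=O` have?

3

Molecular formula from the SMILES: C8H13BrN2O5.
DoU = (2C + 2 + N − H − X)/2 = (2·8 + 2 + 2 − 13 − 1)/2 = 6/2 = 3.
(Structurally: 0 ring(s) + 3 π bond(s) = 3.)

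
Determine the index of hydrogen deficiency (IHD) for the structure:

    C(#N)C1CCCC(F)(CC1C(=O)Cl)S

Molecular formula from the SMILES: C9H11ClFNOS.
DoU = (2C + 2 + N − H − X)/2 = (2·9 + 2 + 1 − 11 − 2)/2 = 8/2 = 4.
(Structurally: 1 ring(s) + 3 π bond(s) = 4.)

4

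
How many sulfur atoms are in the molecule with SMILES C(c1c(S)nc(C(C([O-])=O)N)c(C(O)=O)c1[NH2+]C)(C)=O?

1

The symbol for sulfur appears 1 time in the SMILES.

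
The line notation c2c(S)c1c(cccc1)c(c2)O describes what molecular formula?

Heavy atoms from the SMILES: 10 C, 1 O, 1 S.
Implicit hydrogens by atom environment:
  6 × C (aromatic): 1 H each → 6
  4 × C (aromatic): no H
  1 × O: 1 H
  1 × S: 1 H
  Total hydrogens = 8.
Molecular formula: C10H8OS

C10H8OS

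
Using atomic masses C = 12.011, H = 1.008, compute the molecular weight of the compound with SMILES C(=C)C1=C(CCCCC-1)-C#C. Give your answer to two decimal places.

Molecular formula: C11H14.
M = 11×12.011 + 14×1.008 = 146.23 g/mol.

146.23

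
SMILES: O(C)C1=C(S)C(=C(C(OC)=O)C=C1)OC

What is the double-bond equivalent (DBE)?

Molecular formula from the SMILES: C10H12O4S.
DoU = (2C + 2 + N − H − X)/2 = (2·10 + 2 + 0 − 12 − 0)/2 = 10/2 = 5.
(Structurally: 1 ring(s) + 4 π bond(s) = 5.)

5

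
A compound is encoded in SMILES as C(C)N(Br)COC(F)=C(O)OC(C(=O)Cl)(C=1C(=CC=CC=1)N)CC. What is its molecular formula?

C15H19BrClFN2O4

Heavy atoms from the SMILES: 1 Br, 15 C, 1 Cl, 1 F, 2 N, 4 O.
Implicit hydrogens by atom environment:
  4 × C (aromatic): 1 H each → 4
  4 × C: no H
  3 × C: 2 H each → 6
  3 × O: no H
  2 × C: 3 H each → 6
  2 × C (aromatic): no H
  1 × Br: no H
  1 × Cl: no H
  1 × F: no H
  1 × N: 2 H
  1 × N: no H
  1 × O: 1 H
  Total hydrogens = 19.
Molecular formula: C15H19BrClFN2O4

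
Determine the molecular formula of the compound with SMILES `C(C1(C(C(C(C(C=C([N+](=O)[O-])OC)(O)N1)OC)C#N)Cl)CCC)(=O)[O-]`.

C14H19ClN3O7-

Heavy atoms from the SMILES: 14 C, 1 Cl, 3 N, 7 O.
Implicit hydrogens by atom environment:
  5 × C: no H
  4 × C: 1 H each → 4
  4 × O: no H
  3 × C: 3 H each → 9
  2 × C: 2 H each → 4
  2 × O (charge -1): no H
  1 × Cl: no H
  1 × N: 1 H
  1 × N: no H
  1 × N (charge +1): no H
  1 × O: 1 H
  Total hydrogens = 19.
Net charge -1.
Molecular formula: C14H19ClN3O7-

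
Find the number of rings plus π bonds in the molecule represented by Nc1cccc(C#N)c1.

Molecular formula from the SMILES: C7H6N2.
DoU = (2C + 2 + N − H − X)/2 = (2·7 + 2 + 2 − 6 − 0)/2 = 12/2 = 6.
(Structurally: 1 ring(s) + 5 π bond(s) = 6.)

6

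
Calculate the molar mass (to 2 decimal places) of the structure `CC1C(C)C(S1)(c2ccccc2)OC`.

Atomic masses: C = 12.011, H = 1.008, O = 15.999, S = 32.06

Molecular formula: C12H16OS.
M = 12×12.011 + 16×1.008 + 1×15.999 + 1×32.06 = 208.32 g/mol.

208.32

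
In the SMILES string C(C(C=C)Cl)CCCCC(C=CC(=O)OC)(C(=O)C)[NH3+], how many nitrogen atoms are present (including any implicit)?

1

The symbol for nitrogen appears 1 time in the SMILES.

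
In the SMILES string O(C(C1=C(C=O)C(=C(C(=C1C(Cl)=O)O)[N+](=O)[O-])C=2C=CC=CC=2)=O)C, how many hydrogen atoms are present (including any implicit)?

10

Hydrogens are implicit in SMILES; fill each atom to its normal valence:
  7 × C (aromatic): no H
  5 × C (aromatic): 1 H each → 5
  5 × O: no H
  2 × C: no H
  1 × C: 3 H
  1 × C: 1 H
  1 × Cl: no H
  1 × N (charge +1): no H
  1 × O: 1 H
  1 × O (charge -1): no H
  Total hydrogens = 10.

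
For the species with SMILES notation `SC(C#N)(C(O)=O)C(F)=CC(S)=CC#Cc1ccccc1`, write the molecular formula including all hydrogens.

Heavy atoms from the SMILES: 15 C, 1 F, 1 N, 2 O, 2 S.
Implicit hydrogens by atom environment:
  7 × C: no H
  5 × C (aromatic): 1 H each → 5
  2 × C: 1 H each → 2
  2 × S: 1 H each → 2
  1 × C (aromatic): no H
  1 × F: no H
  1 × N: no H
  1 × O: 1 H
  1 × O: no H
  Total hydrogens = 10.
Molecular formula: C15H10FNO2S2

C15H10FNO2S2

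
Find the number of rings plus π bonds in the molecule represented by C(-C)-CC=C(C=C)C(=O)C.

3

Molecular formula from the SMILES: C9H14O.
DoU = (2C + 2 + N − H − X)/2 = (2·9 + 2 + 0 − 14 − 0)/2 = 6/2 = 3.
(Structurally: 0 ring(s) + 3 π bond(s) = 3.)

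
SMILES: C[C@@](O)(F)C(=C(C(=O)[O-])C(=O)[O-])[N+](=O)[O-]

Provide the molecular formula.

Heavy atoms from the SMILES: 6 C, 1 F, 1 N, 7 O.
Implicit hydrogens by atom environment:
  5 × C: no H
  3 × O: no H
  3 × O (charge -1): no H
  1 × C: 3 H
  1 × F: no H
  1 × N (charge +1): no H
  1 × O: 1 H
  Total hydrogens = 4.
Net charge -2.
Molecular formula: [C6H4FNO7]2-

[C6H4FNO7]2-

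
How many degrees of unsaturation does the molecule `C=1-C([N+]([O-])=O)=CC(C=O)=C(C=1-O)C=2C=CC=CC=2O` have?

10

Molecular formula from the SMILES: C13H9NO5.
DoU = (2C + 2 + N − H − X)/2 = (2·13 + 2 + 1 − 9 − 0)/2 = 20/2 = 10.
(Structurally: 2 ring(s) + 8 π bond(s) = 10.)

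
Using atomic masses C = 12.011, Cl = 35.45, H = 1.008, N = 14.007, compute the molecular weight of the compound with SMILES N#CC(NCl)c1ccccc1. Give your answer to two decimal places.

166.61

Molecular formula: C8H7ClN2.
M = 8×12.011 + 1×35.45 + 7×1.008 + 2×14.007 = 166.61 g/mol.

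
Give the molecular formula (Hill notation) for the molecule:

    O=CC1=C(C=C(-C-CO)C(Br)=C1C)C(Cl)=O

Heavy atoms from the SMILES: 1 Br, 11 C, 1 Cl, 3 O.
Implicit hydrogens by atom environment:
  5 × C (aromatic): no H
  2 × C: 2 H each → 4
  2 × O: no H
  1 × Br: no H
  1 × C: 3 H
  1 × C (aromatic): 1 H
  1 × C: 1 H
  1 × C: no H
  1 × Cl: no H
  1 × O: 1 H
  Total hydrogens = 10.
Molecular formula: C11H10BrClO3

C11H10BrClO3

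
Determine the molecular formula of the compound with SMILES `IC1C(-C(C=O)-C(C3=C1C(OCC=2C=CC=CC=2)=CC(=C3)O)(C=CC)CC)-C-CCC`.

C27H33IO3

Heavy atoms from the SMILES: 27 C, 1 I, 3 O.
Implicit hydrogens by atom environment:
  7 × C (aromatic): 1 H each → 7
  6 × C: 1 H each → 6
  5 × C: 2 H each → 10
  5 × C (aromatic): no H
  3 × C: 3 H each → 9
  2 × O: no H
  1 × C: no H
  1 × I: no H
  1 × O: 1 H
  Total hydrogens = 33.
Molecular formula: C27H33IO3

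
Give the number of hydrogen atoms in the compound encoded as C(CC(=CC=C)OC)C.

Hydrogens are implicit in SMILES; fill each atom to its normal valence:
  3 × C: 2 H each → 6
  2 × C: 3 H each → 6
  2 × C: 1 H each → 2
  1 × C: no H
  1 × O: no H
  Total hydrogens = 14.

14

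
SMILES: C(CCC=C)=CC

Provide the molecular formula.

C7H12

Heavy atoms from the SMILES: 7 C.
Implicit hydrogens by atom environment:
  3 × C: 2 H each → 6
  3 × C: 1 H each → 3
  1 × C: 3 H
  Total hydrogens = 12.
Molecular formula: C7H12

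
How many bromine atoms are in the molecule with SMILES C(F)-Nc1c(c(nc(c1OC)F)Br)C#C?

1

The symbol for bromine appears 1 time in the SMILES.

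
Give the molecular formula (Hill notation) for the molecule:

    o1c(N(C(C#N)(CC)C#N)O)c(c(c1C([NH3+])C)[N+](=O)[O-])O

C11H14N5O5+

Heavy atoms from the SMILES: 11 C, 5 N, 5 O.
Implicit hydrogens by atom environment:
  4 × C (aromatic): no H
  3 × C: no H
  3 × N: no H
  2 × C: 3 H each → 6
  2 × O: 1 H each → 2
  1 × C: 2 H
  1 × C: 1 H
  1 × N (charge +1): 3 H
  1 × N (charge +1): no H
  1 × O (aromatic): no H
  1 × O: no H
  1 × O (charge -1): no H
  Total hydrogens = 14.
Net charge +1.
Molecular formula: C11H14N5O5+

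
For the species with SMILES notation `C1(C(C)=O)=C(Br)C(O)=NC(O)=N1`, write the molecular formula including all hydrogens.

C6H5BrN2O3

Heavy atoms from the SMILES: 1 Br, 6 C, 2 N, 3 O.
Implicit hydrogens by atom environment:
  4 × C (aromatic): no H
  2 × N (aromatic): no H
  2 × O: 1 H each → 2
  1 × Br: no H
  1 × C: 3 H
  1 × C: no H
  1 × O: no H
  Total hydrogens = 5.
Molecular formula: C6H5BrN2O3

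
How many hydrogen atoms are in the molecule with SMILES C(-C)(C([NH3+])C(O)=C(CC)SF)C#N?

Hydrogens are implicit in SMILES; fill each atom to its normal valence:
  3 × C: no H
  2 × C: 3 H each → 6
  2 × C: 1 H each → 2
  1 × C: 2 H
  1 × F: no H
  1 × N (charge +1): 3 H
  1 × N: no H
  1 × O: 1 H
  1 × S: no H
  Total hydrogens = 14.

14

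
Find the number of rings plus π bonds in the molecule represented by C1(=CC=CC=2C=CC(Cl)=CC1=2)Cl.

Molecular formula from the SMILES: C10H6Cl2.
DoU = (2C + 2 + N − H − X)/2 = (2·10 + 2 + 0 − 6 − 2)/2 = 14/2 = 7.
(Structurally: 2 ring(s) + 5 π bond(s) = 7.)

7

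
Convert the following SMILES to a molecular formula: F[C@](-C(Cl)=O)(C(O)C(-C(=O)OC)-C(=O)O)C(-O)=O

C8H8ClFO8

Heavy atoms from the SMILES: 8 C, 1 Cl, 1 F, 8 O.
Implicit hydrogens by atom environment:
  5 × C: no H
  5 × O: no H
  3 × O: 1 H each → 3
  2 × C: 1 H each → 2
  1 × C: 3 H
  1 × Cl: no H
  1 × F: no H
  Total hydrogens = 8.
Molecular formula: C8H8ClFO8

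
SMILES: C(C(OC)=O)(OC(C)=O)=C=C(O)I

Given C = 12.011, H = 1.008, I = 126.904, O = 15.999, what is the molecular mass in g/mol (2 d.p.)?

Molecular formula: C7H7IO5.
M = 7×12.011 + 7×1.008 + 1×126.904 + 5×15.999 = 298.03 g/mol.

298.03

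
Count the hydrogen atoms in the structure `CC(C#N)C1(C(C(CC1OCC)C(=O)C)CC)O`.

23

Hydrogens are implicit in SMILES; fill each atom to its normal valence:
  4 × C: 3 H each → 12
  4 × C: 1 H each → 4
  3 × C: 2 H each → 6
  3 × C: no H
  2 × O: no H
  1 × N: no H
  1 × O: 1 H
  Total hydrogens = 23.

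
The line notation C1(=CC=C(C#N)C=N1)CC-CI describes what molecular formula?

Heavy atoms from the SMILES: 9 C, 1 I, 2 N.
Implicit hydrogens by atom environment:
  3 × C: 2 H each → 6
  3 × C (aromatic): 1 H each → 3
  2 × C (aromatic): no H
  1 × C: no H
  1 × I: no H
  1 × N (aromatic): no H
  1 × N: no H
  Total hydrogens = 9.
Molecular formula: C9H9IN2

C9H9IN2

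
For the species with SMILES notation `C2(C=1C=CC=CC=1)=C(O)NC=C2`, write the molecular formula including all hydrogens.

Heavy atoms from the SMILES: 10 C, 1 N, 1 O.
Implicit hydrogens by atom environment:
  7 × C (aromatic): 1 H each → 7
  3 × C (aromatic): no H
  1 × N (aromatic): 1 H
  1 × O: 1 H
  Total hydrogens = 9.
Molecular formula: C10H9NO

C10H9NO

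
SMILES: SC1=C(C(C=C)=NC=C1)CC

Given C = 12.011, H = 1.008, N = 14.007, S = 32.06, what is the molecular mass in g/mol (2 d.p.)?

165.25

Molecular formula: C9H11NS.
M = 9×12.011 + 11×1.008 + 1×14.007 + 1×32.06 = 165.25 g/mol.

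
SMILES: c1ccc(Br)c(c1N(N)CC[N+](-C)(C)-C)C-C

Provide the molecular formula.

C13H23BrN3+

Heavy atoms from the SMILES: 1 Br, 13 C, 3 N.
Implicit hydrogens by atom environment:
  4 × C: 3 H each → 12
  3 × C: 2 H each → 6
  3 × C (aromatic): 1 H each → 3
  3 × C (aromatic): no H
  1 × Br: no H
  1 × N: 2 H
  1 × N: no H
  1 × N (charge +1): no H
  Total hydrogens = 23.
Net charge +1.
Molecular formula: C13H23BrN3+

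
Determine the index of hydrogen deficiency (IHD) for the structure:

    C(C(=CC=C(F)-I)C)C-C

2

Molecular formula from the SMILES: C8H12FI.
DoU = (2C + 2 + N − H − X)/2 = (2·8 + 2 + 0 − 12 − 2)/2 = 4/2 = 2.
(Structurally: 0 ring(s) + 2 π bond(s) = 2.)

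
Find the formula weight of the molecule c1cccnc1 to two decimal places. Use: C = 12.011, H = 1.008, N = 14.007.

79.10

Molecular formula: C5H5N.
M = 5×12.011 + 5×1.008 + 1×14.007 = 79.10 g/mol.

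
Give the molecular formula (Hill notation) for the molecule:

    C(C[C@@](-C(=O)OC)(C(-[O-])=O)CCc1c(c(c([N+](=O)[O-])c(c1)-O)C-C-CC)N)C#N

C19H24N3O7-

Heavy atoms from the SMILES: 19 C, 3 N, 7 O.
Implicit hydrogens by atom environment:
  7 × C: 2 H each → 14
  5 × C (aromatic): no H
  4 × C: no H
  4 × O: no H
  2 × C: 3 H each → 6
  2 × O (charge -1): no H
  1 × C (aromatic): 1 H
  1 × N: 2 H
  1 × N: no H
  1 × N (charge +1): no H
  1 × O: 1 H
  Total hydrogens = 24.
Net charge -1.
Molecular formula: C19H24N3O7-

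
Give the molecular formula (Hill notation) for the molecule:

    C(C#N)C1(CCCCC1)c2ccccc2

C14H17N

Heavy atoms from the SMILES: 14 C, 1 N.
Implicit hydrogens by atom environment:
  6 × C: 2 H each → 12
  5 × C (aromatic): 1 H each → 5
  2 × C: no H
  1 × C (aromatic): no H
  1 × N: no H
  Total hydrogens = 17.
Molecular formula: C14H17N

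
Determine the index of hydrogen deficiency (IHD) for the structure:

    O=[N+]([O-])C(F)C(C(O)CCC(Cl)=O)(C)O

Molecular formula from the SMILES: C7H11ClFNO5.
DoU = (2C + 2 + N − H − X)/2 = (2·7 + 2 + 1 − 11 − 2)/2 = 4/2 = 2.
(Structurally: 0 ring(s) + 2 π bond(s) = 2.)

2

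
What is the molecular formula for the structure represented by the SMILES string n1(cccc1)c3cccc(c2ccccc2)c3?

C16H13N

Heavy atoms from the SMILES: 16 C, 1 N.
Implicit hydrogens by atom environment:
  13 × C (aromatic): 1 H each → 13
  3 × C (aromatic): no H
  1 × N (aromatic): no H
  Total hydrogens = 13.
Molecular formula: C16H13N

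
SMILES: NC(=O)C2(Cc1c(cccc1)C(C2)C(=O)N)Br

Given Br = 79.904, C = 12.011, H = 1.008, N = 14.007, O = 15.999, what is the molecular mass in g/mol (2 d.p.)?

297.15

Molecular formula: C12H13BrN2O2.
M = 1×79.904 + 12×12.011 + 13×1.008 + 2×14.007 + 2×15.999 = 297.15 g/mol.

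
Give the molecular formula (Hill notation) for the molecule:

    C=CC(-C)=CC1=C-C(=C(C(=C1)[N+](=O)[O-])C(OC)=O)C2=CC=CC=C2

C19H17NO4

Heavy atoms from the SMILES: 19 C, 1 N, 4 O.
Implicit hydrogens by atom environment:
  7 × C (aromatic): 1 H each → 7
  5 × C (aromatic): no H
  3 × O: no H
  2 × C: 3 H each → 6
  2 × C: 1 H each → 2
  2 × C: no H
  1 × C: 2 H
  1 × N (charge +1): no H
  1 × O (charge -1): no H
  Total hydrogens = 17.
Molecular formula: C19H17NO4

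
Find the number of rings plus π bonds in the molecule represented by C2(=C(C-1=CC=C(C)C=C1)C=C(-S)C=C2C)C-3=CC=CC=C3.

12

Molecular formula from the SMILES: C20H18S.
DoU = (2C + 2 + N − H − X)/2 = (2·20 + 2 + 0 − 18 − 0)/2 = 24/2 = 12.
(Structurally: 3 ring(s) + 9 π bond(s) = 12.)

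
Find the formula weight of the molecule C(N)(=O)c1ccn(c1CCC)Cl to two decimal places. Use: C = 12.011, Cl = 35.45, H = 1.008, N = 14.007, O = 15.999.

Molecular formula: C8H11ClN2O.
M = 8×12.011 + 1×35.45 + 11×1.008 + 2×14.007 + 1×15.999 = 186.64 g/mol.

186.64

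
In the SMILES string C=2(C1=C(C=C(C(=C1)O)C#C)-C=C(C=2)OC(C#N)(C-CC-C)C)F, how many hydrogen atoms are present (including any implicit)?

Hydrogens are implicit in SMILES; fill each atom to its normal valence:
  6 × C (aromatic): no H
  4 × C (aromatic): 1 H each → 4
  3 × C: 2 H each → 6
  3 × C: no H
  2 × C: 3 H each → 6
  1 × C: 1 H
  1 × F: no H
  1 × N: no H
  1 × O: 1 H
  1 × O: no H
  Total hydrogens = 18.

18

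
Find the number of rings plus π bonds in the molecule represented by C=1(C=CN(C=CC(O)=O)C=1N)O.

5

Molecular formula from the SMILES: C7H8N2O3.
DoU = (2C + 2 + N − H − X)/2 = (2·7 + 2 + 2 − 8 − 0)/2 = 10/2 = 5.
(Structurally: 1 ring(s) + 4 π bond(s) = 5.)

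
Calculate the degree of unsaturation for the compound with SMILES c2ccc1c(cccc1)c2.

7

Molecular formula from the SMILES: C10H8.
DoU = (2C + 2 + N − H − X)/2 = (2·10 + 2 + 0 − 8 − 0)/2 = 14/2 = 7.
(Structurally: 2 ring(s) + 5 π bond(s) = 7.)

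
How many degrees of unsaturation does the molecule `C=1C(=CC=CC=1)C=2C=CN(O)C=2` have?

Molecular formula from the SMILES: C10H9NO.
DoU = (2C + 2 + N − H − X)/2 = (2·10 + 2 + 1 − 9 − 0)/2 = 14/2 = 7.
(Structurally: 2 ring(s) + 5 π bond(s) = 7.)

7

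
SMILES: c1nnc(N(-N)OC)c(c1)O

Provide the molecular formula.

Heavy atoms from the SMILES: 5 C, 4 N, 2 O.
Implicit hydrogens by atom environment:
  2 × C (aromatic): 1 H each → 2
  2 × C (aromatic): no H
  2 × N (aromatic): no H
  1 × C: 3 H
  1 × N: 2 H
  1 × N: no H
  1 × O: 1 H
  1 × O: no H
  Total hydrogens = 8.
Molecular formula: C5H8N4O2

C5H8N4O2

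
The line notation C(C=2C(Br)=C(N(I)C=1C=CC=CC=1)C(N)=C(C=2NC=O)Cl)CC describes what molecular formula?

Heavy atoms from the SMILES: 1 Br, 16 C, 1 Cl, 1 I, 3 N, 1 O.
Implicit hydrogens by atom environment:
  7 × C (aromatic): no H
  5 × C (aromatic): 1 H each → 5
  2 × C: 2 H each → 4
  1 × Br: no H
  1 × C: 3 H
  1 × C: 1 H
  1 × Cl: no H
  1 × I: no H
  1 × N: 2 H
  1 × N: 1 H
  1 × N: no H
  1 × O: no H
  Total hydrogens = 16.
Molecular formula: C16H16BrClIN3O

C16H16BrClIN3O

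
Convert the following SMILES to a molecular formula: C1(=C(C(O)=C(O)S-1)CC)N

C6H9NO2S

Heavy atoms from the SMILES: 6 C, 1 N, 2 O, 1 S.
Implicit hydrogens by atom environment:
  4 × C (aromatic): no H
  2 × O: 1 H each → 2
  1 × C: 3 H
  1 × C: 2 H
  1 × N: 2 H
  1 × S (aromatic): no H
  Total hydrogens = 9.
Molecular formula: C6H9NO2S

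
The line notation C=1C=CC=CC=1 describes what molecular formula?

C6H6

Heavy atoms from the SMILES: 6 C.
Implicit hydrogens by atom environment:
  6 × C (aromatic): 1 H each → 6
  Total hydrogens = 6.
Molecular formula: C6H6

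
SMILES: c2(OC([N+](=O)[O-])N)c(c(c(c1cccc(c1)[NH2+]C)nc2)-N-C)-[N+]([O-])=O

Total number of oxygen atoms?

5

The symbol for oxygen appears 5 times in the SMILES.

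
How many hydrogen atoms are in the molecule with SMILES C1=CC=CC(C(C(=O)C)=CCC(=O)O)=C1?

Hydrogens are implicit in SMILES; fill each atom to its normal valence:
  5 × C (aromatic): 1 H each → 5
  3 × C: no H
  2 × O: no H
  1 × C: 3 H
  1 × C: 2 H
  1 × C: 1 H
  1 × C (aromatic): no H
  1 × O: 1 H
  Total hydrogens = 12.

12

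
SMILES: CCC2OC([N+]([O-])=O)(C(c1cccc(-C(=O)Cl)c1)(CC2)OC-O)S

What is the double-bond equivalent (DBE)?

7

Molecular formula from the SMILES: C15H18ClNO6S.
DoU = (2C + 2 + N − H − X)/2 = (2·15 + 2 + 1 − 18 − 1)/2 = 14/2 = 7.
(Structurally: 2 ring(s) + 5 π bond(s) = 7.)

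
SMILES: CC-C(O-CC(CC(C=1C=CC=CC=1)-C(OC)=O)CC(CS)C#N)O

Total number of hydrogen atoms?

27

Hydrogens are implicit in SMILES; fill each atom to its normal valence:
  5 × C: 2 H each → 10
  5 × C (aromatic): 1 H each → 5
  4 × C: 1 H each → 4
  3 × O: no H
  2 × C: 3 H each → 6
  2 × C: no H
  1 × C (aromatic): no H
  1 × N: no H
  1 × O: 1 H
  1 × S: 1 H
  Total hydrogens = 27.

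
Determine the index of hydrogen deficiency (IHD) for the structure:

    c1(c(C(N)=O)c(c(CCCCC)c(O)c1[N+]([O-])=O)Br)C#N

Molecular formula from the SMILES: C13H14BrN3O4.
DoU = (2C + 2 + N − H − X)/2 = (2·13 + 2 + 3 − 14 − 1)/2 = 16/2 = 8.
(Structurally: 1 ring(s) + 7 π bond(s) = 8.)

8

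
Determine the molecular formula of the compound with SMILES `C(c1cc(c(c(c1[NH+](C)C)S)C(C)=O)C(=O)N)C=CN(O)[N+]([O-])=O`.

C14H19N4O5S+

Heavy atoms from the SMILES: 14 C, 4 N, 5 O, 1 S.
Implicit hydrogens by atom environment:
  5 × C (aromatic): no H
  3 × C: 3 H each → 9
  3 × O: no H
  2 × C: 1 H each → 2
  2 × C: no H
  1 × C: 2 H
  1 × C (aromatic): 1 H
  1 × N: 2 H
  1 × N (charge +1): 1 H
  1 × N: no H
  1 × N (charge +1): no H
  1 × O: 1 H
  1 × O (charge -1): no H
  1 × S: 1 H
  Total hydrogens = 19.
Net charge +1.
Molecular formula: C14H19N4O5S+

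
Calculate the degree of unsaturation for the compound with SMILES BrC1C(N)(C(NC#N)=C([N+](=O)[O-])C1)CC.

Molecular formula from the SMILES: C8H11BrN4O2.
DoU = (2C + 2 + N − H − X)/2 = (2·8 + 2 + 4 − 11 − 1)/2 = 10/2 = 5.
(Structurally: 1 ring(s) + 4 π bond(s) = 5.)

5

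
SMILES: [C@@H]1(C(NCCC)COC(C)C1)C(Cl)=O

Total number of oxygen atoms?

The symbol for oxygen appears 2 times in the SMILES.

2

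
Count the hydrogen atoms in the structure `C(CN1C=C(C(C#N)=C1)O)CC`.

Hydrogens are implicit in SMILES; fill each atom to its normal valence:
  3 × C: 2 H each → 6
  2 × C (aromatic): 1 H each → 2
  2 × C (aromatic): no H
  1 × C: 3 H
  1 × C: no H
  1 × N (aromatic): no H
  1 × N: no H
  1 × O: 1 H
  Total hydrogens = 12.

12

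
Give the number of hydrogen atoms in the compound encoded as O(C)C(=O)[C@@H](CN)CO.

11

Hydrogens are implicit in SMILES; fill each atom to its normal valence:
  2 × C: 2 H each → 4
  2 × O: no H
  1 × C: 3 H
  1 × C: 1 H
  1 × C: no H
  1 × N: 2 H
  1 × O: 1 H
  Total hydrogens = 11.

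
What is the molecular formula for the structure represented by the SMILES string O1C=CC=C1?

Heavy atoms from the SMILES: 4 C, 1 O.
Implicit hydrogens by atom environment:
  4 × C (aromatic): 1 H each → 4
  1 × O (aromatic): no H
  Total hydrogens = 4.
Molecular formula: C4H4O

C4H4O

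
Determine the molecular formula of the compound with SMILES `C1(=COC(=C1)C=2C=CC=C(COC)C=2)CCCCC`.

C17H22O2

Heavy atoms from the SMILES: 17 C, 2 O.
Implicit hydrogens by atom environment:
  6 × C (aromatic): 1 H each → 6
  5 × C: 2 H each → 10
  4 × C (aromatic): no H
  2 × C: 3 H each → 6
  1 × O (aromatic): no H
  1 × O: no H
  Total hydrogens = 22.
Molecular formula: C17H22O2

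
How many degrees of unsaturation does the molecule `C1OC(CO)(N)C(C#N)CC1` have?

Molecular formula from the SMILES: C7H12N2O2.
DoU = (2C + 2 + N − H − X)/2 = (2·7 + 2 + 2 − 12 − 0)/2 = 6/2 = 3.
(Structurally: 1 ring(s) + 2 π bond(s) = 3.)

3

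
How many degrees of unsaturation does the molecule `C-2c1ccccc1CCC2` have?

5

Molecular formula from the SMILES: C10H12.
DoU = (2C + 2 + N − H − X)/2 = (2·10 + 2 + 0 − 12 − 0)/2 = 10/2 = 5.
(Structurally: 2 ring(s) + 3 π bond(s) = 5.)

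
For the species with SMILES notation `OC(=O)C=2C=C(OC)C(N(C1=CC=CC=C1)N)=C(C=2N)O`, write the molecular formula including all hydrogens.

C14H15N3O4

Heavy atoms from the SMILES: 14 C, 3 N, 4 O.
Implicit hydrogens by atom environment:
  6 × C (aromatic): 1 H each → 6
  6 × C (aromatic): no H
  2 × N: 2 H each → 4
  2 × O: 1 H each → 2
  2 × O: no H
  1 × C: 3 H
  1 × C: no H
  1 × N: no H
  Total hydrogens = 15.
Molecular formula: C14H15N3O4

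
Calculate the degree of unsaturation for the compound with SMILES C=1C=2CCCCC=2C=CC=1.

Molecular formula from the SMILES: C10H12.
DoU = (2C + 2 + N − H − X)/2 = (2·10 + 2 + 0 − 12 − 0)/2 = 10/2 = 5.
(Structurally: 2 ring(s) + 3 π bond(s) = 5.)

5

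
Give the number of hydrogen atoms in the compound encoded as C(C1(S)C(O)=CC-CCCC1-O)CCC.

Hydrogens are implicit in SMILES; fill each atom to its normal valence:
  7 × C: 2 H each → 14
  2 × C: 1 H each → 2
  2 × C: no H
  2 × O: 1 H each → 2
  1 × C: 3 H
  1 × S: 1 H
  Total hydrogens = 22.

22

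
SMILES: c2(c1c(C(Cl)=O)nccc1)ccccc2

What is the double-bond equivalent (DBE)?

9

Molecular formula from the SMILES: C12H8ClNO.
DoU = (2C + 2 + N − H − X)/2 = (2·12 + 2 + 1 − 8 − 1)/2 = 18/2 = 9.
(Structurally: 2 ring(s) + 7 π bond(s) = 9.)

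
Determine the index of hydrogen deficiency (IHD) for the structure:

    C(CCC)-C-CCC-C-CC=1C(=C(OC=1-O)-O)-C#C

5

Molecular formula from the SMILES: C16H24O3.
DoU = (2C + 2 + N − H − X)/2 = (2·16 + 2 + 0 − 24 − 0)/2 = 10/2 = 5.
(Structurally: 1 ring(s) + 4 π bond(s) = 5.)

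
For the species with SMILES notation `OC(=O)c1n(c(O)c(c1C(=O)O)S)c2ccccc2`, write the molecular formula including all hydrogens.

Heavy atoms from the SMILES: 12 C, 1 N, 5 O, 1 S.
Implicit hydrogens by atom environment:
  5 × C (aromatic): 1 H each → 5
  5 × C (aromatic): no H
  3 × O: 1 H each → 3
  2 × C: no H
  2 × O: no H
  1 × N (aromatic): no H
  1 × S: 1 H
  Total hydrogens = 9.
Molecular formula: C12H9NO5S

C12H9NO5S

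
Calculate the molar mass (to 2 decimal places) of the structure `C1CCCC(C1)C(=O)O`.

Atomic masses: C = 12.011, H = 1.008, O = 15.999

Molecular formula: C7H12O2.
M = 7×12.011 + 12×1.008 + 2×15.999 = 128.17 g/mol.

128.17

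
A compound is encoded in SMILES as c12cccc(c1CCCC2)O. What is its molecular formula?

C10H12O

Heavy atoms from the SMILES: 10 C, 1 O.
Implicit hydrogens by atom environment:
  4 × C: 2 H each → 8
  3 × C (aromatic): 1 H each → 3
  3 × C (aromatic): no H
  1 × O: 1 H
  Total hydrogens = 12.
Molecular formula: C10H12O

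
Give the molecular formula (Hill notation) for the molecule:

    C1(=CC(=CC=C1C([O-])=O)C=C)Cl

Heavy atoms from the SMILES: 9 C, 1 Cl, 2 O.
Implicit hydrogens by atom environment:
  3 × C (aromatic): 1 H each → 3
  3 × C (aromatic): no H
  1 × C: 2 H
  1 × C: 1 H
  1 × C: no H
  1 × Cl: no H
  1 × O: no H
  1 × O (charge -1): no H
  Total hydrogens = 6.
Net charge -1.
Molecular formula: C9H6ClO2-

C9H6ClO2-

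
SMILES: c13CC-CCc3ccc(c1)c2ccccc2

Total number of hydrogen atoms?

16

Hydrogens are implicit in SMILES; fill each atom to its normal valence:
  8 × C (aromatic): 1 H each → 8
  4 × C: 2 H each → 8
  4 × C (aromatic): no H
  Total hydrogens = 16.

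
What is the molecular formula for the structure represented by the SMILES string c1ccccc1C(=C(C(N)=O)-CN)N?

Heavy atoms from the SMILES: 10 C, 3 N, 1 O.
Implicit hydrogens by atom environment:
  5 × C (aromatic): 1 H each → 5
  3 × C: no H
  3 × N: 2 H each → 6
  1 × C: 2 H
  1 × C (aromatic): no H
  1 × O: no H
  Total hydrogens = 13.
Molecular formula: C10H13N3O

C10H13N3O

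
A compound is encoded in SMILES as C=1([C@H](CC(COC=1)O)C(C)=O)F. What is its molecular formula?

Heavy atoms from the SMILES: 8 C, 1 F, 3 O.
Implicit hydrogens by atom environment:
  3 × C: 1 H each → 3
  2 × C: 2 H each → 4
  2 × C: no H
  2 × O: no H
  1 × C: 3 H
  1 × F: no H
  1 × O: 1 H
  Total hydrogens = 11.
Molecular formula: C8H11FO3

C8H11FO3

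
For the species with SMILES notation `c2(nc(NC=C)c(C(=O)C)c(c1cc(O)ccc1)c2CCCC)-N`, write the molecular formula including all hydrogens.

C19H23N3O2

Heavy atoms from the SMILES: 19 C, 3 N, 2 O.
Implicit hydrogens by atom environment:
  7 × C (aromatic): no H
  4 × C: 2 H each → 8
  4 × C (aromatic): 1 H each → 4
  2 × C: 3 H each → 6
  1 × C: 1 H
  1 × C: no H
  1 × N: 2 H
  1 × N: 1 H
  1 × N (aromatic): no H
  1 × O: 1 H
  1 × O: no H
  Total hydrogens = 23.
Molecular formula: C19H23N3O2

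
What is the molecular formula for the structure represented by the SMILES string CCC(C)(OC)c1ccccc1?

C11H16O

Heavy atoms from the SMILES: 11 C, 1 O.
Implicit hydrogens by atom environment:
  5 × C (aromatic): 1 H each → 5
  3 × C: 3 H each → 9
  1 × C: 2 H
  1 × C: no H
  1 × C (aromatic): no H
  1 × O: no H
  Total hydrogens = 16.
Molecular formula: C11H16O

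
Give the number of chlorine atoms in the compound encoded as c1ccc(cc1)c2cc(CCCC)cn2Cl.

The symbol for chlorine appears 1 time in the SMILES.

1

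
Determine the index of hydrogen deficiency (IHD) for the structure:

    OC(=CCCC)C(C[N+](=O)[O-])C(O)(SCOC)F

Molecular formula from the SMILES: C10H18FNO5S.
DoU = (2C + 2 + N − H − X)/2 = (2·10 + 2 + 1 − 18 − 1)/2 = 4/2 = 2.
(Structurally: 0 ring(s) + 2 π bond(s) = 2.)

2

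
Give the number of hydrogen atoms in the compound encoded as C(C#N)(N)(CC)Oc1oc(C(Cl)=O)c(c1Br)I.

Hydrogens are implicit in SMILES; fill each atom to its normal valence:
  4 × C (aromatic): no H
  3 × C: no H
  2 × O: no H
  1 × Br: no H
  1 × C: 3 H
  1 × C: 2 H
  1 × Cl: no H
  1 × I: no H
  1 × N: 2 H
  1 × N: no H
  1 × O (aromatic): no H
  Total hydrogens = 7.

7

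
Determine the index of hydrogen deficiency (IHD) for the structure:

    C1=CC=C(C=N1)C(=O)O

Molecular formula from the SMILES: C6H5NO2.
DoU = (2C + 2 + N − H − X)/2 = (2·6 + 2 + 1 − 5 − 0)/2 = 10/2 = 5.
(Structurally: 1 ring(s) + 4 π bond(s) = 5.)

5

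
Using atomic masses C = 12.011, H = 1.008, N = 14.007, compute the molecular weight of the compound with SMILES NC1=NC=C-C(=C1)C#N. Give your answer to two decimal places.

Molecular formula: C6H5N3.
M = 6×12.011 + 5×1.008 + 3×14.007 = 119.13 g/mol.

119.13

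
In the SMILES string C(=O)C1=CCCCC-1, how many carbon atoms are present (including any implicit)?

7

The symbol for carbon appears 7 times in the SMILES.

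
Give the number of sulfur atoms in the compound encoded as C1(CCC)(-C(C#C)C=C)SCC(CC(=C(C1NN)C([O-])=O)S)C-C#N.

2

The symbol for sulfur appears 2 times in the SMILES.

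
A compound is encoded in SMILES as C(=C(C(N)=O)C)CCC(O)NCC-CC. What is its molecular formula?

Heavy atoms from the SMILES: 11 C, 2 N, 2 O.
Implicit hydrogens by atom environment:
  5 × C: 2 H each → 10
  2 × C: 3 H each → 6
  2 × C: 1 H each → 2
  2 × C: no H
  1 × N: 2 H
  1 × N: 1 H
  1 × O: 1 H
  1 × O: no H
  Total hydrogens = 22.
Molecular formula: C11H22N2O2

C11H22N2O2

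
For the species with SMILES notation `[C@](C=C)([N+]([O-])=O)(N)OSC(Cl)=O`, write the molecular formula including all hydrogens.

Heavy atoms from the SMILES: 4 C, 1 Cl, 2 N, 4 O, 1 S.
Implicit hydrogens by atom environment:
  3 × O: no H
  2 × C: no H
  1 × C: 2 H
  1 × C: 1 H
  1 × Cl: no H
  1 × N: 2 H
  1 × N (charge +1): no H
  1 × O (charge -1): no H
  1 × S: no H
  Total hydrogens = 5.
Molecular formula: C4H5ClN2O4S

C4H5ClN2O4S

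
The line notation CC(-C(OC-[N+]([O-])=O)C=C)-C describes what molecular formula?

Heavy atoms from the SMILES: 7 C, 1 N, 3 O.
Implicit hydrogens by atom environment:
  3 × C: 1 H each → 3
  2 × C: 3 H each → 6
  2 × C: 2 H each → 4
  2 × O: no H
  1 × N (charge +1): no H
  1 × O (charge -1): no H
  Total hydrogens = 13.
Molecular formula: C7H13NO3

C7H13NO3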